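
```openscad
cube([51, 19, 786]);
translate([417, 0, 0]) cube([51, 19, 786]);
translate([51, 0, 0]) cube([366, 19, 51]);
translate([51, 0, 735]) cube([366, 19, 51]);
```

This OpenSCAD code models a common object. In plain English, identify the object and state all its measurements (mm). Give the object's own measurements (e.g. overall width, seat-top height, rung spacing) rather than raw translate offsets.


A rectangular picture frame lying in the x–z plane (depth along y). The opening is 366 mm wide (x) by 684 mm tall (z), surrounded by a border 51 mm wide on all four sides. The frame is 19 mm deep and is made of two full-height vertical stiles with two horizontal rails fitted between them.


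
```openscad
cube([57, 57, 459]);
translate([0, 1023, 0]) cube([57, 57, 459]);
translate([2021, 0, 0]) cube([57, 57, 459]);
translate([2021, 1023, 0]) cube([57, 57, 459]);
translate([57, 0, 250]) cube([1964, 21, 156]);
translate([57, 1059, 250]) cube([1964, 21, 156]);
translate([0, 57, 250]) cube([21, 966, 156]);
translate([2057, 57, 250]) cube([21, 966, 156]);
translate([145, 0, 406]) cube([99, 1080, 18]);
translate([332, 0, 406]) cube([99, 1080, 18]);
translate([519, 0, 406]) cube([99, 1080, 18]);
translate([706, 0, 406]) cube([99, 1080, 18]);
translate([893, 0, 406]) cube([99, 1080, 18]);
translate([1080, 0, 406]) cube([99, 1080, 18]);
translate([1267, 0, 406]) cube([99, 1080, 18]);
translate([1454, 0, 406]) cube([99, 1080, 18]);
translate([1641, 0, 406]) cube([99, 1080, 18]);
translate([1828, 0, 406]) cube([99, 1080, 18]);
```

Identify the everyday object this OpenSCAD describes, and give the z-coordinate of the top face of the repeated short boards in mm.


A bed frame. The slat-top height is 424 mm.

Four posts, four rails, and a row of slats — a bed frame. Slats sit on the rails at z = 250 + 156 = 406; with slat thickness 18, the top is 424 mm.


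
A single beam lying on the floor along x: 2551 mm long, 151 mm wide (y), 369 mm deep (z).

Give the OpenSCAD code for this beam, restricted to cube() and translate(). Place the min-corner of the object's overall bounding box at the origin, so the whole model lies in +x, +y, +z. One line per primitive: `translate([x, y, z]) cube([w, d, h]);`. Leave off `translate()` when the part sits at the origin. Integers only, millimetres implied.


cube([2551, 151, 369]);


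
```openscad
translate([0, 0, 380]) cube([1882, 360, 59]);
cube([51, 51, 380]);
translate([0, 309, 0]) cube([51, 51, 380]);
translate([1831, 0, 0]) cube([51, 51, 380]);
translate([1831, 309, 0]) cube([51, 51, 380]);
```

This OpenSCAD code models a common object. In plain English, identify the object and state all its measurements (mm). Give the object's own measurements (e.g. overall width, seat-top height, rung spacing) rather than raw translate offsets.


A bench: a 1882×360 mm seat slab, 59 mm thick, top at z = 439 mm, on four 51×51 mm square legs flush with the seat corners and standing on z = 0.


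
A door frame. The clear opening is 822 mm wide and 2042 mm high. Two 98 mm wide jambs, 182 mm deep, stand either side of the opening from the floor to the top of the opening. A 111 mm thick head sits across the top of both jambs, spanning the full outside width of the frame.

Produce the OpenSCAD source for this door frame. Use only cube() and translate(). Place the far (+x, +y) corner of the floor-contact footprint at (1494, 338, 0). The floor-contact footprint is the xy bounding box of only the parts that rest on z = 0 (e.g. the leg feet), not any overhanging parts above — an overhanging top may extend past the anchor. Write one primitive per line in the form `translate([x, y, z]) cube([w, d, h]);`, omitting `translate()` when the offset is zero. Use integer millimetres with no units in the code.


translate([476, 156, 0]) cube([98, 182, 2042]);
translate([1396, 156, 0]) cube([98, 182, 2042]);
translate([476, 156, 2042]) cube([1018, 182, 111]);


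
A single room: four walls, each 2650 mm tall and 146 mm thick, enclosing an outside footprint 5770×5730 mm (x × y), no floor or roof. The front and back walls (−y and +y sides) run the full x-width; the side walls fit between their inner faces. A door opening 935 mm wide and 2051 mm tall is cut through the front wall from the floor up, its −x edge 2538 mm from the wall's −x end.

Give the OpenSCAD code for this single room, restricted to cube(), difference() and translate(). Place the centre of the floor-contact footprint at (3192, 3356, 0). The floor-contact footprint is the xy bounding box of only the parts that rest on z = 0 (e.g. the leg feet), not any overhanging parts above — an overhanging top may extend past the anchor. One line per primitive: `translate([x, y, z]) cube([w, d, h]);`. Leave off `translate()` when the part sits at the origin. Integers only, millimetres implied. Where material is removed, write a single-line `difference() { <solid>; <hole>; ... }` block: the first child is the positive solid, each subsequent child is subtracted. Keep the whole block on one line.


difference() { translate([307, 491, 0]) cube([5770, 146, 2650]); translate([2845, 491, 0]) cube([935, 146, 2051]); }
translate([307, 6075, 0]) cube([5770, 146, 2650]);
translate([307, 637, 0]) cube([146, 5438, 2650]);
translate([5931, 637, 0]) cube([146, 5438, 2650]);


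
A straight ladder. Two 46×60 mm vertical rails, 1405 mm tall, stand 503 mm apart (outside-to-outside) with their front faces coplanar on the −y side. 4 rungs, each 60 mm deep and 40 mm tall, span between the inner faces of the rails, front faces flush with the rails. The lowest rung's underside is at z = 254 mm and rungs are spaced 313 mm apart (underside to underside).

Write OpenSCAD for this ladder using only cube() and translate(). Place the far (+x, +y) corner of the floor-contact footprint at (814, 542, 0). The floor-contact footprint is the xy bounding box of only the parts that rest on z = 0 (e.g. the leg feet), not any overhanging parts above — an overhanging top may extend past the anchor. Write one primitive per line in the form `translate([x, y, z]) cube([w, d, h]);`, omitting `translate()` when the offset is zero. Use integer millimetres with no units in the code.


translate([311, 482, 0]) cube([46, 60, 1405]);
translate([768, 482, 0]) cube([46, 60, 1405]);
translate([357, 482, 254]) cube([411, 60, 40]);
translate([357, 482, 567]) cube([411, 60, 40]);
translate([357, 482, 880]) cube([411, 60, 40]);
translate([357, 482, 1193]) cube([411, 60, 40]);


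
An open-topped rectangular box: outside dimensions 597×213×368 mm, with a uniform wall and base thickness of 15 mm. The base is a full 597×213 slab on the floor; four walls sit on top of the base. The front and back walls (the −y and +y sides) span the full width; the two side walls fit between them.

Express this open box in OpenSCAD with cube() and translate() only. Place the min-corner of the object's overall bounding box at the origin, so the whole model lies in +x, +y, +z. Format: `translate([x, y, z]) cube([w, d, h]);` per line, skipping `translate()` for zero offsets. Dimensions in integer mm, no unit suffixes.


cube([597, 213, 15]);
translate([0, 0, 15]) cube([597, 15, 353]);
translate([0, 198, 15]) cube([597, 15, 353]);
translate([0, 15, 15]) cube([15, 183, 353]);
translate([582, 15, 15]) cube([15, 183, 353]);


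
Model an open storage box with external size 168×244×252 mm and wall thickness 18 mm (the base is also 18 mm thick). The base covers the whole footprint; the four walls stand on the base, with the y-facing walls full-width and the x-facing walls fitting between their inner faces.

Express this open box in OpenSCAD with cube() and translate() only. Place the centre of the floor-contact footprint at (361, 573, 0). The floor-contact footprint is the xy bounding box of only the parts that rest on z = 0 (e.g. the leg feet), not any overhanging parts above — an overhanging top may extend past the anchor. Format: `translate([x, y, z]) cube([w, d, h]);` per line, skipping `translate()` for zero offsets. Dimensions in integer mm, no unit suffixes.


translate([277, 451, 0]) cube([168, 244, 18]);
translate([277, 451, 18]) cube([168, 18, 234]);
translate([277, 677, 18]) cube([168, 18, 234]);
translate([277, 469, 18]) cube([18, 208, 234]);
translate([427, 469, 18]) cube([18, 208, 234]);


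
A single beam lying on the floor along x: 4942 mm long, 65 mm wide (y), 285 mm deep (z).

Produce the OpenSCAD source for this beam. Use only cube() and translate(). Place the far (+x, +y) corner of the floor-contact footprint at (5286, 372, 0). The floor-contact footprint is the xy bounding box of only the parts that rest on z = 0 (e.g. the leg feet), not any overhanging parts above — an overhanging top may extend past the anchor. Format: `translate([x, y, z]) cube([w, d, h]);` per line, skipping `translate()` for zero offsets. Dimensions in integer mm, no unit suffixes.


translate([344, 307, 0]) cube([4942, 65, 285]);


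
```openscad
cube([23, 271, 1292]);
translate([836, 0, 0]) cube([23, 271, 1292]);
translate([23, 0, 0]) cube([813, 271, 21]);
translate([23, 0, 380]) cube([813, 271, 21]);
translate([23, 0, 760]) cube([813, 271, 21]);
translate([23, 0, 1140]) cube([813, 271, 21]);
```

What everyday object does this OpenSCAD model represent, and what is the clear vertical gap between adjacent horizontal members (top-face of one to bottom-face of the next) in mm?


A bookshelf. The clear shelf gap is 359 mm.

Two tall side panels with 4 horizontal boards between them — a bookshelf. The first two shelf undersides are at z = 0 and z = 380; with shelf thickness 21, the clear gap is 380 − 0 − 21 = 359 mm.


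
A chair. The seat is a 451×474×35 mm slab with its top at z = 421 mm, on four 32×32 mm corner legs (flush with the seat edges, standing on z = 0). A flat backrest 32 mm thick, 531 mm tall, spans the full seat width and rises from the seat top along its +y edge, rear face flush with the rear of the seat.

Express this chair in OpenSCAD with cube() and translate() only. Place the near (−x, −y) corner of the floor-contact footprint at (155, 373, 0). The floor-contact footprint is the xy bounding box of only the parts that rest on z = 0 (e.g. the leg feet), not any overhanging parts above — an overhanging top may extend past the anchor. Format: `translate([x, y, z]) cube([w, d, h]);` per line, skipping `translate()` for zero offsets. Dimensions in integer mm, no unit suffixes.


translate([155, 373, 386]) cube([451, 474, 35]);
translate([155, 373, 0]) cube([32, 32, 386]);
translate([574, 373, 0]) cube([32, 32, 386]);
translate([155, 815, 0]) cube([32, 32, 386]);
translate([574, 815, 0]) cube([32, 32, 386]);
translate([155, 815, 421]) cube([451, 32, 531]);


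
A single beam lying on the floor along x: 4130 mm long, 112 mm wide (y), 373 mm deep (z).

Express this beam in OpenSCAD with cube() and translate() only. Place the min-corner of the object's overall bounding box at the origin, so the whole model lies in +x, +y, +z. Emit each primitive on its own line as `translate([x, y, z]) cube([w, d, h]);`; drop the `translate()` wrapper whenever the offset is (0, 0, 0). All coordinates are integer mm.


cube([4130, 112, 373]);


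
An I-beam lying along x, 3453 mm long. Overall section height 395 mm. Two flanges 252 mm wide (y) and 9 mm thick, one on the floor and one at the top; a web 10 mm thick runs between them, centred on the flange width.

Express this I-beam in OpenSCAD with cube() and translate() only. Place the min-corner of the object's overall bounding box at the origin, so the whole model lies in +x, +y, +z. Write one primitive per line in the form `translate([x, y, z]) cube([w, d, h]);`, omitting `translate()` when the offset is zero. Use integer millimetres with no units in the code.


cube([3453, 252, 9]);
translate([0, 121, 9]) cube([3453, 10, 377]);
translate([0, 0, 386]) cube([3453, 252, 9]);


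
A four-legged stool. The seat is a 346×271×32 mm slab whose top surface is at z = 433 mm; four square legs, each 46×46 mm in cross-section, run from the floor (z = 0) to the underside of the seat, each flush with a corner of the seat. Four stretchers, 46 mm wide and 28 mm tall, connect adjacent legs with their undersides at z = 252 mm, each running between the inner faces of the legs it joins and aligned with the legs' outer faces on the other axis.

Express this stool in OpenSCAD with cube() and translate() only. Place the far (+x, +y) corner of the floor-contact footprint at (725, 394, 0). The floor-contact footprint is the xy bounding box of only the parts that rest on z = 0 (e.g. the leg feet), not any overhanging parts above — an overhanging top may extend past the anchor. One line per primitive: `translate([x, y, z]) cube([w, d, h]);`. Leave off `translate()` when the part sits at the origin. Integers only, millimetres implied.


translate([379, 123, 401]) cube([346, 271, 32]);
translate([379, 123, 0]) cube([46, 46, 401]);
translate([679, 123, 0]) cube([46, 46, 401]);
translate([379, 348, 0]) cube([46, 46, 401]);
translate([679, 348, 0]) cube([46, 46, 401]);
translate([425, 123, 252]) cube([254, 46, 28]);
translate([425, 348, 252]) cube([254, 46, 28]);
translate([379, 169, 252]) cube([46, 179, 28]);
translate([679, 169, 252]) cube([46, 179, 28]);


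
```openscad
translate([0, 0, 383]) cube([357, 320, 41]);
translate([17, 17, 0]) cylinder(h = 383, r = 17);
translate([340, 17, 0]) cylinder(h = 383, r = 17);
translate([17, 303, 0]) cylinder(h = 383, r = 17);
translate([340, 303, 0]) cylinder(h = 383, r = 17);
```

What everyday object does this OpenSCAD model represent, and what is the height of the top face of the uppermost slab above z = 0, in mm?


A stool. The seat height is 424 mm.

A 357×320×41 slab at z = 383 on four corner cylinders — a stool. The seat top is 383 + 41 = 424 mm.


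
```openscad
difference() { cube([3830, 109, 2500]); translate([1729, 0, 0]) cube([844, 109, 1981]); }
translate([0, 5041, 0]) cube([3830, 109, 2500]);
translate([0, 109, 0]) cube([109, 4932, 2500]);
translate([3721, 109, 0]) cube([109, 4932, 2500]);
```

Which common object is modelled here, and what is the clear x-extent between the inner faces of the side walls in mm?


A single room. The interior width is 3612 mm.

Four walls enclosing a rectangle with a door in the front wall — a room. Outside width 3830 minus two 109 mm walls gives 3612 mm.


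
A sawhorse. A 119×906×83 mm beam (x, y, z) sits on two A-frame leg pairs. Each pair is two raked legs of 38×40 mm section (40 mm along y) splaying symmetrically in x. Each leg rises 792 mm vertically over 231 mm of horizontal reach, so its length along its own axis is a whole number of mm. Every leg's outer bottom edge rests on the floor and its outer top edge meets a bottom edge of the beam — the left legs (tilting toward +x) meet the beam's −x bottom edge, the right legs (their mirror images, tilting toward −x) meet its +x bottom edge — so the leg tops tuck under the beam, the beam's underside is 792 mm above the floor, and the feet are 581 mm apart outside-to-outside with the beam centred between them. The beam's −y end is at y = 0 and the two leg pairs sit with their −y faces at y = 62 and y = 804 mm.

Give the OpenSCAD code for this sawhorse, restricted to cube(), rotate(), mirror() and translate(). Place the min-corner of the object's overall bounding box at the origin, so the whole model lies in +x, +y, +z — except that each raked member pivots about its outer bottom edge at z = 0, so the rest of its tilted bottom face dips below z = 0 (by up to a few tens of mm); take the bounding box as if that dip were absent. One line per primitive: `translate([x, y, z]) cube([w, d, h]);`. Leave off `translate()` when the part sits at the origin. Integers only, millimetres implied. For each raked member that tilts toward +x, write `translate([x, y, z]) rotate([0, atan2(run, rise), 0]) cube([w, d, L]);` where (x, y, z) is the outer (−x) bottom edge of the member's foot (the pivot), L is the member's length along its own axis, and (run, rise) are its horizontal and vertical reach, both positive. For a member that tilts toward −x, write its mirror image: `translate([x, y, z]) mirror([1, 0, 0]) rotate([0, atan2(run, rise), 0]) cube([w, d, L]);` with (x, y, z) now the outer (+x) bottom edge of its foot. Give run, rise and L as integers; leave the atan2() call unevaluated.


// leg length = √(231² + 792²) = 825
// right-leg outer foot x = 2·231 + 119 = 581
// beam min-corner = (231, 0, 792)
translate([231, 0, 792]) cube([119, 906, 83]);
translate([0, 62, 0]) rotate([0, atan2(231, 792), 0]) cube([38, 40, 825]);
translate([581, 62, 0]) mirror([1, 0, 0]) rotate([0, atan2(231, 792), 0]) cube([38, 40, 825]);
translate([0, 804, 0]) rotate([0, atan2(231, 792), 0]) cube([38, 40, 825]);
translate([581, 804, 0]) mirror([1, 0, 0]) rotate([0, atan2(231, 792), 0]) cube([38, 40, 825]);


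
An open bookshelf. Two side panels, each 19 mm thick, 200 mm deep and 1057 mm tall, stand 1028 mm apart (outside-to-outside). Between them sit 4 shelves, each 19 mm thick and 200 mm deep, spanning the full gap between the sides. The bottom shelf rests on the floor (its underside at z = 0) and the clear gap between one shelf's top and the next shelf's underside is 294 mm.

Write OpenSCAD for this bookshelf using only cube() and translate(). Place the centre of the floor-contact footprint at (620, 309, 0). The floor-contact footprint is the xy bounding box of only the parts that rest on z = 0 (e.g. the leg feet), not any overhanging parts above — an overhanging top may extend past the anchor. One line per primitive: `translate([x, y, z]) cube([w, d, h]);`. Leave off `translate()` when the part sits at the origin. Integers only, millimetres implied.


translate([106, 209, 0]) cube([19, 200, 1057]);
translate([1115, 209, 0]) cube([19, 200, 1057]);
translate([125, 209, 0]) cube([990, 200, 19]);
translate([125, 209, 313]) cube([990, 200, 19]);
translate([125, 209, 626]) cube([990, 200, 19]);
translate([125, 209, 939]) cube([990, 200, 19]);


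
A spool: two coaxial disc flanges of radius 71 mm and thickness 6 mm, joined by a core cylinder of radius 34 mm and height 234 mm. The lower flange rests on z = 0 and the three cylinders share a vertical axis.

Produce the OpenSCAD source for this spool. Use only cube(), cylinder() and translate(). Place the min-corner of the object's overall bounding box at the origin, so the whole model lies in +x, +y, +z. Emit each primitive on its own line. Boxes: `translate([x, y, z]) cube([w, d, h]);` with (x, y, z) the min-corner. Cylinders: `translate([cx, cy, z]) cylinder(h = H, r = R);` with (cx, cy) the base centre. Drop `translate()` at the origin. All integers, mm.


translate([71, 71, 0]) cylinder(h = 6, r = 71);
translate([71, 71, 6]) cylinder(h = 234, r = 34);
translate([71, 71, 240]) cylinder(h = 6, r = 71);


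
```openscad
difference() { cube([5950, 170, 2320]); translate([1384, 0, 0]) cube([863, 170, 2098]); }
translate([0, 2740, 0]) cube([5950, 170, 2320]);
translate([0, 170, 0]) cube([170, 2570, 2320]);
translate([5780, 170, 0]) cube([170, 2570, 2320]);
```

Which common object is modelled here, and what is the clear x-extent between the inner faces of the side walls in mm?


A single room. The interior width is 5610 mm.

Four walls enclosing a rectangle with a door in the front wall — a room. Outside width 5950 minus two 170 mm walls gives 5610 mm.


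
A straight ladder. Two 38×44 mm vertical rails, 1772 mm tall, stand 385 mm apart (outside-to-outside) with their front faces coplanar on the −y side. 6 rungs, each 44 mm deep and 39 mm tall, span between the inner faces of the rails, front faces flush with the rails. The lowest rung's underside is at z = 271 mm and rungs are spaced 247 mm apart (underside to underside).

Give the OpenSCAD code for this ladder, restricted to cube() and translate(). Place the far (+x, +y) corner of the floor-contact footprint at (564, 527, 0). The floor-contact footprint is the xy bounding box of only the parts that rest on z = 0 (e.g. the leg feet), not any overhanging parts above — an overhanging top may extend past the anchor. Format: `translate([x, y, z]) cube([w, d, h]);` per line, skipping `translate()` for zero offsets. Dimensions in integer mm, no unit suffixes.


// rung span = 385 - 2*38 = 309
// rung[k] z = 271 + k*247
translate([179, 483, 0]) cube([38, 44, 1772]);
translate([526, 483, 0]) cube([38, 44, 1772]);
translate([217, 483, 271]) cube([309, 44, 39]);
translate([217, 483, 518]) cube([309, 44, 39]);
translate([217, 483, 765]) cube([309, 44, 39]);
translate([217, 483, 1012]) cube([309, 44, 39]);
translate([217, 483, 1259]) cube([309, 44, 39]);
translate([217, 483, 1506]) cube([309, 44, 39]);


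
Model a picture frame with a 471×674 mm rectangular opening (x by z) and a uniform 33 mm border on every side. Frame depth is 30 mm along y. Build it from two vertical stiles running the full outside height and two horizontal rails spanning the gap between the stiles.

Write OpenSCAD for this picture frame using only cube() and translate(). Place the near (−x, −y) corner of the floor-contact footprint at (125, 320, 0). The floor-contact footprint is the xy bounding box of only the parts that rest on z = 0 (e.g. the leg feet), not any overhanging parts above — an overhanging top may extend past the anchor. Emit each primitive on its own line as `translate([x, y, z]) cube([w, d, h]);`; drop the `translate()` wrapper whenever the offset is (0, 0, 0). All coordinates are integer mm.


translate([125, 320, 0]) cube([33, 30, 740]);
translate([629, 320, 0]) cube([33, 30, 740]);
translate([158, 320, 0]) cube([471, 30, 33]);
translate([158, 320, 707]) cube([471, 30, 33]);


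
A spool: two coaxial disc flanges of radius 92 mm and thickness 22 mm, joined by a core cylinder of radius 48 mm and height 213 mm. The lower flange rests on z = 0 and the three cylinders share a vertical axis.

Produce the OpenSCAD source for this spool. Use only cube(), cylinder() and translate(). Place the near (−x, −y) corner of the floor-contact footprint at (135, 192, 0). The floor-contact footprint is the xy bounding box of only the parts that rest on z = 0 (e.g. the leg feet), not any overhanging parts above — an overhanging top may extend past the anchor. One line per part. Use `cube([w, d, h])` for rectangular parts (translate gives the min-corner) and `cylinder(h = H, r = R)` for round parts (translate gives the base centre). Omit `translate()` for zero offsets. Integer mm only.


translate([227, 284, 0]) cylinder(h = 22, r = 92);
translate([227, 284, 22]) cylinder(h = 213, r = 48);
translate([227, 284, 235]) cylinder(h = 22, r = 92);


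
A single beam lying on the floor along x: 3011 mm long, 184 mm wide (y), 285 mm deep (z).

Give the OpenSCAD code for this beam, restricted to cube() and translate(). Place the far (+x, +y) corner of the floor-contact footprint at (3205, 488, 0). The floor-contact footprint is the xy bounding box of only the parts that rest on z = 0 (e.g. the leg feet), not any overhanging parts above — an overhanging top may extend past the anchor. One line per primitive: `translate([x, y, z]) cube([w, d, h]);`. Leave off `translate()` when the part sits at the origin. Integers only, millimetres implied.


translate([194, 304, 0]) cube([3011, 184, 285]);


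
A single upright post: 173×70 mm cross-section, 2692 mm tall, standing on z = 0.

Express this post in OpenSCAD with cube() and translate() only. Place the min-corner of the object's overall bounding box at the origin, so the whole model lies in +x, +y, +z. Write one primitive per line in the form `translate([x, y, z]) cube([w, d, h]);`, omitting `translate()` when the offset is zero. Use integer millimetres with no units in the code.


cube([173, 70, 2692]);


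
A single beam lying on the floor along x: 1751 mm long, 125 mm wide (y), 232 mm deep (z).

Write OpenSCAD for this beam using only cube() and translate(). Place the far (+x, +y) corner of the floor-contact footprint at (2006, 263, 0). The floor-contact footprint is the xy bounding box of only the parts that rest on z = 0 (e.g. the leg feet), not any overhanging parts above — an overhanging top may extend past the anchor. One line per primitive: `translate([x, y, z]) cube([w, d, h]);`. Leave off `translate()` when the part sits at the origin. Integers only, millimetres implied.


translate([255, 138, 0]) cube([1751, 125, 232]);


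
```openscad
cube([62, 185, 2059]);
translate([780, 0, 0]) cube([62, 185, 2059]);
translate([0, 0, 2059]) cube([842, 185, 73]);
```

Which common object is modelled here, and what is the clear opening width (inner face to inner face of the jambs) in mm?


A door frame. The clear opening width is 718 mm.

Two 2059 mm tall posts with a header on top — a door frame. The left jamb is 62 mm wide at x = 0; the right jamb starts at x = 780. The clear opening is 780 − 62 = 718 mm.


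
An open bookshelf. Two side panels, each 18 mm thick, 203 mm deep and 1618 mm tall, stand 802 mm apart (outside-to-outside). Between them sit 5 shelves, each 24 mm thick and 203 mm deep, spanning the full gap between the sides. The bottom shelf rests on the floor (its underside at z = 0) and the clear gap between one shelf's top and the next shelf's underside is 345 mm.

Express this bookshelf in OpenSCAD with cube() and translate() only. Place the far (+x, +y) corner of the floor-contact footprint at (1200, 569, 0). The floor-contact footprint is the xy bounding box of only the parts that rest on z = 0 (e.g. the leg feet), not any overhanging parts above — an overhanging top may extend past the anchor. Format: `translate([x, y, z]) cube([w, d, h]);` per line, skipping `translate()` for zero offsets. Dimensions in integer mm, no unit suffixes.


translate([398, 366, 0]) cube([18, 203, 1618]);
translate([1182, 366, 0]) cube([18, 203, 1618]);
translate([416, 366, 0]) cube([766, 203, 24]);
translate([416, 366, 369]) cube([766, 203, 24]);
translate([416, 366, 738]) cube([766, 203, 24]);
translate([416, 366, 1107]) cube([766, 203, 24]);
translate([416, 366, 1476]) cube([766, 203, 24]);


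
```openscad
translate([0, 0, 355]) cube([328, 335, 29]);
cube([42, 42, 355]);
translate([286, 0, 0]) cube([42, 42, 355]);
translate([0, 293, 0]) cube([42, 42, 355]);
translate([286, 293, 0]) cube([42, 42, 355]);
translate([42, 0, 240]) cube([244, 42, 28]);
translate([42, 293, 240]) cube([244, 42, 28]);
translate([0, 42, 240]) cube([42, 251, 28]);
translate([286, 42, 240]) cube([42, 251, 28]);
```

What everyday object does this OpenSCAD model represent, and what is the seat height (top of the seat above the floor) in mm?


A stool. The seat height is 384 mm.

A 328×335×29 slab at z = 355 on four corner posts — a stool. The seat top is 355 + 29 = 384 mm.


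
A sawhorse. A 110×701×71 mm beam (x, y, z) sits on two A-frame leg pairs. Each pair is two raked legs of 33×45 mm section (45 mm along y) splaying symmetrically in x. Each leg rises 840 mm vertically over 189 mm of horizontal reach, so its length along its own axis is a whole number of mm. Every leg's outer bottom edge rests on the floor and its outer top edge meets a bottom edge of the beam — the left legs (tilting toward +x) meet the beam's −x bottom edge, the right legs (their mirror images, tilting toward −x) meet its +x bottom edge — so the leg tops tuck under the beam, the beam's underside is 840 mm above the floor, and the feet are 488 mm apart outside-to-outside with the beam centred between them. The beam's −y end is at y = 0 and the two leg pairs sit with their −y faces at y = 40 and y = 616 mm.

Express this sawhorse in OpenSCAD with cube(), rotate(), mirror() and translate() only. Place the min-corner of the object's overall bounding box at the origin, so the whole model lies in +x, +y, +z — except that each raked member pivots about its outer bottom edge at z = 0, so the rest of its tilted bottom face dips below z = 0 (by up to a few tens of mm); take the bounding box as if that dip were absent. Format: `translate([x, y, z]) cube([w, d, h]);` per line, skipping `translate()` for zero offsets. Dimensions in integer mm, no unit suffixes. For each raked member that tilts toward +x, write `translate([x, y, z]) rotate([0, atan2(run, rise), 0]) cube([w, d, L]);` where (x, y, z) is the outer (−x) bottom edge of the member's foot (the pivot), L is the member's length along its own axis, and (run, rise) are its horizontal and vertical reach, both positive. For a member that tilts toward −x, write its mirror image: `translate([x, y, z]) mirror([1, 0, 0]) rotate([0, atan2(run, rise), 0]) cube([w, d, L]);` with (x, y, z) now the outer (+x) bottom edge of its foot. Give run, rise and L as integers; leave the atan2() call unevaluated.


translate([189, 0, 840]) cube([110, 701, 71]);
translate([0, 40, 0]) rotate([0, atan2(189, 840), 0]) cube([33, 45, 861]);
translate([488, 40, 0]) mirror([1, 0, 0]) rotate([0, atan2(189, 840), 0]) cube([33, 45, 861]);
translate([0, 616, 0]) rotate([0, atan2(189, 840), 0]) cube([33, 45, 861]);
translate([488, 616, 0]) mirror([1, 0, 0]) rotate([0, atan2(189, 840), 0]) cube([33, 45, 861]);


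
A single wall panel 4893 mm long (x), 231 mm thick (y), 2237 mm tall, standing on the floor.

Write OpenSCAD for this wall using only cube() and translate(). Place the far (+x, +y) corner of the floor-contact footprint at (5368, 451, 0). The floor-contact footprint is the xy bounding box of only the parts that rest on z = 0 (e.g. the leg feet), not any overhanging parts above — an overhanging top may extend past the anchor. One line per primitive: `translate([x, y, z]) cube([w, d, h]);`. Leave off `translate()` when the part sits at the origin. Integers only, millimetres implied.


translate([475, 220, 0]) cube([4893, 231, 2237]);


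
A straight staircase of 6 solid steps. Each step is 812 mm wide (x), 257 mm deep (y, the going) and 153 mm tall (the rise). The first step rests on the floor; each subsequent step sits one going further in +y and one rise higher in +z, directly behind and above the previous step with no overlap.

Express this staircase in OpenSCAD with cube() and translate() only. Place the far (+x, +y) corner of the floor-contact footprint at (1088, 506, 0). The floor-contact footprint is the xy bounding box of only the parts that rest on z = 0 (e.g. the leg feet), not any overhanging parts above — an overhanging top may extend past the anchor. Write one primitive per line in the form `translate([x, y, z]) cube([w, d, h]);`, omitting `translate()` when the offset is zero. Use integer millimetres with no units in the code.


translate([276, 249, 0]) cube([812, 257, 153]);
translate([276, 506, 153]) cube([812, 257, 153]);
translate([276, 763, 306]) cube([812, 257, 153]);
translate([276, 1020, 459]) cube([812, 257, 153]);
translate([276, 1277, 612]) cube([812, 257, 153]);
translate([276, 1534, 765]) cube([812, 257, 153]);


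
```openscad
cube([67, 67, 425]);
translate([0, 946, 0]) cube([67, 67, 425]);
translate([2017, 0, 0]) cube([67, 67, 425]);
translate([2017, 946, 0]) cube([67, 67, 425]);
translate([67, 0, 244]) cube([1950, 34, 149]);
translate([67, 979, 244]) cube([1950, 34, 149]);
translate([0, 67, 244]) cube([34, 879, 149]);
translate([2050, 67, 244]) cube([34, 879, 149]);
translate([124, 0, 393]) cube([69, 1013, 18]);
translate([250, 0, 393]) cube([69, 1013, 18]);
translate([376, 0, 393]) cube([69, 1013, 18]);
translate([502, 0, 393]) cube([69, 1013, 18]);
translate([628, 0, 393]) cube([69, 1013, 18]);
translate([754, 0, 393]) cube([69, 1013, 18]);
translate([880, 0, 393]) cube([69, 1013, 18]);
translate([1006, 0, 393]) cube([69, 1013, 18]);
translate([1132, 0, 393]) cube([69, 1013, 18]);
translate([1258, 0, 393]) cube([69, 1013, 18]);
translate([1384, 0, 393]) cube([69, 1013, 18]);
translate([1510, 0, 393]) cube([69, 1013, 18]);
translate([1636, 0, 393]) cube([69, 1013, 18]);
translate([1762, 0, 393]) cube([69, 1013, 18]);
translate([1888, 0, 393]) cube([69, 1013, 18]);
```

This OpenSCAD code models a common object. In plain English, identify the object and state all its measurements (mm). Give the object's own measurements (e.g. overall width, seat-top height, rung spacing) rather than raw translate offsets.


A bed frame 2084 mm long (x) by 1013 mm wide (y). Four 67×67 mm corner posts, 425 mm tall, at the corners of the footprint. Four rails of 34 mm thickness and 149 mm height run between adjacent posts with their undersides at z = 244 mm, their outer faces flush with the outside of the frame (the two x-running rails run between the posts' inner faces; the two y-running rails run between the posts' inner faces). 15 slats, each 69 mm wide (x) and 18 mm thick, lie across the top of the two x-running rails, running the full 1013 mm width of the frame in y; along x they sit between the end posts with a 57 mm gap after the −x posts and between neighbouring slats, leaving 60 mm before the +x posts.


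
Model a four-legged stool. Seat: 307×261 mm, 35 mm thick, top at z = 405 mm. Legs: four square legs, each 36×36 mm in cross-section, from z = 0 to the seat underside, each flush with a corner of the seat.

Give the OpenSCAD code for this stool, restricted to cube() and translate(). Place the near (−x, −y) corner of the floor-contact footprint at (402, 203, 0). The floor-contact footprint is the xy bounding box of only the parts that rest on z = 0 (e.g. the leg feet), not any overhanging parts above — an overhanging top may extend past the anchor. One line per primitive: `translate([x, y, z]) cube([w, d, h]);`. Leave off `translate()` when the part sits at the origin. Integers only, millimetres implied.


translate([402, 203, 370]) cube([307, 261, 35]);
translate([402, 203, 0]) cube([36, 36, 370]);
translate([673, 203, 0]) cube([36, 36, 370]);
translate([402, 428, 0]) cube([36, 36, 370]);
translate([673, 428, 0]) cube([36, 36, 370]);


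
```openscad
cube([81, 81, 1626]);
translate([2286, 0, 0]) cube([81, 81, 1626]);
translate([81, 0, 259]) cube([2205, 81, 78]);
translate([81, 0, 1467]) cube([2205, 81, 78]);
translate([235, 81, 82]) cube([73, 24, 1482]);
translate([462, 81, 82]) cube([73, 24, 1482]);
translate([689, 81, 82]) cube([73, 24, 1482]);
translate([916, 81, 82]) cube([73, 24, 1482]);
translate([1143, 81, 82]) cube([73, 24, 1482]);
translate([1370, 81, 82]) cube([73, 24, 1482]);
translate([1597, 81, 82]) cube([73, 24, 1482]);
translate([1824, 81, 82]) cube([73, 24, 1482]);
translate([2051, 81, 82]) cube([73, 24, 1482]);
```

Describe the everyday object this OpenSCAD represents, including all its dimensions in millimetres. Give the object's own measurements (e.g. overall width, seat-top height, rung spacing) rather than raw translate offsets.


A fence section. Two 81×81 mm posts, 1626 mm tall, stand on the floor with a clear span of 2205 mm between their inner faces. Two horizontal rails of 81×78 mm section span the gap between the posts with their undersides at z = 259 mm and z = 1467 mm, flush with the posts' −y face. 9 pickets, each 73 mm wide, 24 mm thick and 1482 mm tall, are fixed to the +y face of the rails with their bottoms at z = 82 mm, spaced across the span with a 154 mm gap after the −x post and between neighbouring pickets, with 162 mm left before the +x post.


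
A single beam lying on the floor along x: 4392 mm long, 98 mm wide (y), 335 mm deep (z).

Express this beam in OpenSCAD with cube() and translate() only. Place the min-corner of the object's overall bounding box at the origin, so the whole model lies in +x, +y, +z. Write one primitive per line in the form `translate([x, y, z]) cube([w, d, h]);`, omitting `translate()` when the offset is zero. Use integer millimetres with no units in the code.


cube([4392, 98, 335]);


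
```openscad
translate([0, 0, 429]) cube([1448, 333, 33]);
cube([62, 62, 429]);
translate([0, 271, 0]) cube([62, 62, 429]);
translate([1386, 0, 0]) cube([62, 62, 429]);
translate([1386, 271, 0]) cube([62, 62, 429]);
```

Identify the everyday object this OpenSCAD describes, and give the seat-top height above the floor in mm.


A bench. The seat-top height is 462 mm.

A long slab on four corner posts — a bench. The slab sits at z = 429 with thickness 33, so the top is 429 + 33 = 462 mm.


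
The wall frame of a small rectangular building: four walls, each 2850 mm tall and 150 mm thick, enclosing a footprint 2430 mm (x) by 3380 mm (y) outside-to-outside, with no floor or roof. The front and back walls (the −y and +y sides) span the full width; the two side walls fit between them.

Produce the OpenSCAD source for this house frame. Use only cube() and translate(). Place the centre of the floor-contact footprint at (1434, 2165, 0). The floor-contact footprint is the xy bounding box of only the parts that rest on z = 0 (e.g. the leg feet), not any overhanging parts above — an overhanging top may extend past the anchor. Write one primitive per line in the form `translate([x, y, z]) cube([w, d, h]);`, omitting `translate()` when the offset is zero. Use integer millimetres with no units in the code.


translate([219, 475, 0]) cube([2430, 150, 2850]);
translate([219, 3705, 0]) cube([2430, 150, 2850]);
translate([219, 625, 0]) cube([150, 3080, 2850]);
translate([2499, 625, 0]) cube([150, 3080, 2850]);


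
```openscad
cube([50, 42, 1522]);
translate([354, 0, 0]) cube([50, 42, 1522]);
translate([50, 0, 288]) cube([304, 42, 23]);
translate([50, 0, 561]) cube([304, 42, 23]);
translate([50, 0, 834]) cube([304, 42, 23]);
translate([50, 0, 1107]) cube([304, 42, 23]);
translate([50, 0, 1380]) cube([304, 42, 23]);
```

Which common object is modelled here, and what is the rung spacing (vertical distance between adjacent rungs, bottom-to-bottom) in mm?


A ladder. The rung spacing is 273 mm.

Two tall 50×42 posts with 5 short bars between them — a ladder. Adjacent rungs sit at z = 288 and z = 561, so the spacing is 561 − 288 = 273 mm.


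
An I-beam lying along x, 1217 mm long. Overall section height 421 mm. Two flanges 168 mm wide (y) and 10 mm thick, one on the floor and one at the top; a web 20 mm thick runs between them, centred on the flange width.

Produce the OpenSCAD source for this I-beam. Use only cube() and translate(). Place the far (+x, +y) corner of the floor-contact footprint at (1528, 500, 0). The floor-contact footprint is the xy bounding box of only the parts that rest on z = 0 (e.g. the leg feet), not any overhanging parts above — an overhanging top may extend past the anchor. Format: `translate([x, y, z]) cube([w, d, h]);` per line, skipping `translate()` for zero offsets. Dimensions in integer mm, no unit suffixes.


translate([311, 332, 0]) cube([1217, 168, 10]);
translate([311, 406, 10]) cube([1217, 20, 401]);
translate([311, 332, 411]) cube([1217, 168, 10]);


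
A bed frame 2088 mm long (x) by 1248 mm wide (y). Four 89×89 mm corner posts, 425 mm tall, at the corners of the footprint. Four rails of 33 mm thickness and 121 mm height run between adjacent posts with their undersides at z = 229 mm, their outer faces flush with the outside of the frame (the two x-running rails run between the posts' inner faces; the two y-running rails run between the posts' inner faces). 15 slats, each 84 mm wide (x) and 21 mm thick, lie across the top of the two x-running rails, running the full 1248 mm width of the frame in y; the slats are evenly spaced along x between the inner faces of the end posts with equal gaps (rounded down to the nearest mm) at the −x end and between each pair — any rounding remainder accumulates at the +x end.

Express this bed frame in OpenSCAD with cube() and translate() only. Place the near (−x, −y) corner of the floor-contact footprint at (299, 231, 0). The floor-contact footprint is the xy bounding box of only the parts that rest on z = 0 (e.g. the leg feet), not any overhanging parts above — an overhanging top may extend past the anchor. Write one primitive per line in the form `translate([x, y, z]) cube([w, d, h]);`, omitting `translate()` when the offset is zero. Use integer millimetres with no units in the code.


translate([299, 231, 0]) cube([89, 89, 425]);
translate([299, 1390, 0]) cube([89, 89, 425]);
translate([2298, 231, 0]) cube([89, 89, 425]);
translate([2298, 1390, 0]) cube([89, 89, 425]);
translate([388, 231, 229]) cube([1910, 33, 121]);
translate([388, 1446, 229]) cube([1910, 33, 121]);
translate([299, 320, 229]) cube([33, 1070, 121]);
translate([2354, 320, 229]) cube([33, 1070, 121]);
translate([428, 231, 350]) cube([84, 1248, 21]);
translate([552, 231, 350]) cube([84, 1248, 21]);
translate([676, 231, 350]) cube([84, 1248, 21]);
translate([800, 231, 350]) cube([84, 1248, 21]);
translate([924, 231, 350]) cube([84, 1248, 21]);
translate([1048, 231, 350]) cube([84, 1248, 21]);
translate([1172, 231, 350]) cube([84, 1248, 21]);
translate([1296, 231, 350]) cube([84, 1248, 21]);
translate([1420, 231, 350]) cube([84, 1248, 21]);
translate([1544, 231, 350]) cube([84, 1248, 21]);
translate([1668, 231, 350]) cube([84, 1248, 21]);
translate([1792, 231, 350]) cube([84, 1248, 21]);
translate([1916, 231, 350]) cube([84, 1248, 21]);
translate([2040, 231, 350]) cube([84, 1248, 21]);
translate([2164, 231, 350]) cube([84, 1248, 21]);
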